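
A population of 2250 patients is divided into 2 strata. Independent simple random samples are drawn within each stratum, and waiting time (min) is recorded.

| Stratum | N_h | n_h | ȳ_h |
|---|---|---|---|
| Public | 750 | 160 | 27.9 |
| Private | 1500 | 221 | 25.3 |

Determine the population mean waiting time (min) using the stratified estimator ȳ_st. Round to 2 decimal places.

ȳ_st ≈ 26.17

N = Σ N_h = 2250. Stratum weights W_h = N_h/N.
ȳ_st = (750·27.9 + 1500·25.3) / 2250 = 26.1667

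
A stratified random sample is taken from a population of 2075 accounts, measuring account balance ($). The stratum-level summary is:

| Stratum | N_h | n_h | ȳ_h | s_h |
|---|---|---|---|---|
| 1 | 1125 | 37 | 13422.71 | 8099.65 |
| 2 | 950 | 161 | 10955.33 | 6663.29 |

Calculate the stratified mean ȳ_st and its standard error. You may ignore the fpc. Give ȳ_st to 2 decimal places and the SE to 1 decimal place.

ȳ_st = Σ W_h ȳ_h = (1125·13422.71 + 950·10955.33)/2075 = 12293.06614
V̂(ȳ_st) = Σ W_h² s_h²/n_h, with W_h = N_h/N and N = 2075:
  stratum 1: (1125/2075)²·8099.65²/37 = 521194
  stratum 2: (950/2075)²·6663.29²/161 = 57804.6
V̂(ȳ_st) = 578999
SE(ȳ_st) = √578999 = 760.92

ȳ_st ≈ 12293.07, SE ≈ 760.9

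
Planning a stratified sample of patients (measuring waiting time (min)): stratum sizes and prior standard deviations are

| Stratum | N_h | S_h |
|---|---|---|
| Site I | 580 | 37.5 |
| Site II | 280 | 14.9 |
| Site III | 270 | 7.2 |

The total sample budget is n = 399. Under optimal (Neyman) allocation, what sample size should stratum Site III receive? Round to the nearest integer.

28

Neyman allocation: n_h = n · N_h S_h / Σ N_i S_i, with n = 399.
  stratum Site I: N_h·S_h = 580·37.5 = 21750.00
  stratum Site II: N_h·S_h = 280·14.9 = 4172.00
  stratum Site III: N_h·S_h = 270·7.2 = 1944.00
Σ N_h S_h = 27866.00
n for stratum Site III = 399·1944.00/27866.00 = 27.835 → 28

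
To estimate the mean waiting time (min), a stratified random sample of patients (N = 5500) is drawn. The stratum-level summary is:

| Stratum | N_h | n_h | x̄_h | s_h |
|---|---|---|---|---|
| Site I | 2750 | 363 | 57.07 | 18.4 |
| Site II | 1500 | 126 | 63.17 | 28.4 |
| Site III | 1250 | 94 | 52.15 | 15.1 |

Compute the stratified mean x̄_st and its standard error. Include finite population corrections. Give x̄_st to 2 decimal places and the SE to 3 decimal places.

x̄_st ≈ 57.62, SE ≈ 0.869

x̄_st = Σ W_h x̄_h = (2750·57.07 + 1500·63.17 + 1250·52.15)/5500 = 57.61545
V̂(x̄_st) = Σ W_h² (1 − n_h/N_h) s_h²/n_h, with W_h = N_h/N and N = 5500:
  stratum Site I: (2750/5500)²·(1 − 363/2750)·18.4²/363 = 0.20239
  stratum Site II: (1500/5500)²·(1 − 126/1500)·28.4²/126 = 0.436133
  stratum Site III: (1250/5500)²·(1 − 94/1250)·15.1²/94 = 0.115869
V̂(x̄_st) = 0.754392
SE(x̄_st) = √0.754392 = 0.868557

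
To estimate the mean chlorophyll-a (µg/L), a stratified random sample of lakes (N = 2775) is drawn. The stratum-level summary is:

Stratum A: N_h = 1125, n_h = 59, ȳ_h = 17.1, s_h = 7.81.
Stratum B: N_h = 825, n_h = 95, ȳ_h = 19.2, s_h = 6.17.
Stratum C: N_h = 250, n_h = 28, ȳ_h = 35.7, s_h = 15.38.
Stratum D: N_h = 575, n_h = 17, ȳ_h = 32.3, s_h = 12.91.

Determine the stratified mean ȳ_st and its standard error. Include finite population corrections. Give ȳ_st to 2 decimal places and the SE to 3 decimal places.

ȳ_st ≈ 22.55, SE ≈ 0.813

ȳ_st = Σ W_h ȳ_h = (1125·17.1 + 825·19.2 + 250·35.7 + 575·32.3)/2775 = 22.54955
V̂(ȳ_st) = Σ W_h² (1 − n_h/N_h) s_h²/n_h, with W_h = N_h/N and N = 2775:
  stratum A: (1125/2775)²·(1 − 59/1125)·7.81²/59 = 0.161003
  stratum B: (825/2775)²·(1 − 95/825)·6.17²/95 = 0.0313399
  stratum C: (250/2775)²·(1 − 28/250)·15.38²/28 = 0.0608866
  stratum D: (575/2775)²·(1 − 17/575)·12.91²/17 = 0.408488
V̂(ȳ_st) = 0.661718
SE(ȳ_st) = √0.661718 = 0.81346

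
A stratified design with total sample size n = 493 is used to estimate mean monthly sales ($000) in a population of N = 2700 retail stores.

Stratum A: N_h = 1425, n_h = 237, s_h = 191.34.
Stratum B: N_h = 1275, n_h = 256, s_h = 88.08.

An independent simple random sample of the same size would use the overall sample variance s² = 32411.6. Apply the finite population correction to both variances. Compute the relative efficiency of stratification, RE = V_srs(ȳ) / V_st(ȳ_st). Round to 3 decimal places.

RE ≈ 1.302

V̂(ȳ_st) = Σ W_h² (1 − n_h/N_h) s_h²/n_h, with W_h = N_h/N and N = 2700:
  stratum A: (1425/2700)²·(1 − 237/1425)·191.34²/237 = 35.8729
  stratum B: (1275/2700)²·(1 − 256/1275)·88.08²/256 = 5.40097
V_st = 41.2739
V_srs = (1 − 493/2700)·32411.6/493 = 53.7393
Relative efficiency = V_srs / V_st = 53.7393/41.2739 = 1.3020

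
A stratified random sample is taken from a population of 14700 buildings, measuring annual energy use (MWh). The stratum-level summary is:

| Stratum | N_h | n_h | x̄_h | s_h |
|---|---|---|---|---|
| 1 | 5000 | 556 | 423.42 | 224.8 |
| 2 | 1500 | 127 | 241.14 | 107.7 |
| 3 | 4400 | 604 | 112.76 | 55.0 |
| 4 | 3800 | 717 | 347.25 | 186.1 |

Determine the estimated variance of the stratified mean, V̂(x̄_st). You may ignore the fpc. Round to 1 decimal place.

V̂(x̄_st) ≈ 15.1

V̂(x̄_st) = Σ W_h² s_h²/n_h, with W_h = N_h/N and N = 14700:
  stratum 1: (5000/14700)²·224.8²/556 = 10.5153
  stratum 2: (1500/14700)²·107.7²/127 = 0.950989
  stratum 3: (4400/14700)²·55.0²/604 = 0.448703
  stratum 4: (3800/14700)²·186.1²/717 = 3.2278
V̂(x̄_st) = 15.1428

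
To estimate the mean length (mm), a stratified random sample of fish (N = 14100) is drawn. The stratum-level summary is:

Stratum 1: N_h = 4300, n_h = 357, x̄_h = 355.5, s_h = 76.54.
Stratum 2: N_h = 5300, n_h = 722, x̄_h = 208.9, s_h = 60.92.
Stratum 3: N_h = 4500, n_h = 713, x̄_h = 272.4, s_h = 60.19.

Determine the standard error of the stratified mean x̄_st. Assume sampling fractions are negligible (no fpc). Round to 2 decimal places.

V̂(x̄_st) = Σ W_h² s_h²/n_h, with W_h = N_h/N and N = 14100:
  stratum 1: (4300/14100)²·76.54²/357 = 1.52619
  stratum 2: (5300/14100)²·60.92²/722 = 0.726267
  stratum 3: (4500/14100)²·60.19²/713 = 0.517542
V̂(x̄_st) = 2.76999
SE(x̄_st) = √2.76999 = 1.66433

SE(x̄_st) ≈ 1.66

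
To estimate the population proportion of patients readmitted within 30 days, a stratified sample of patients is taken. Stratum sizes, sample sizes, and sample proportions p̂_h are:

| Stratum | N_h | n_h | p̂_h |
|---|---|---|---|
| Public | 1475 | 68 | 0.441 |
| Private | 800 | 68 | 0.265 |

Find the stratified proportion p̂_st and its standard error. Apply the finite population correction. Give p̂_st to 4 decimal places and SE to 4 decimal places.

N = 2275; stratum weights W_h = N_h/N.
p̂_st = Σ W_h p̂_h = (1475·0.441 + 800·0.265)/2275 = 0.37911
V̂(p̂_st) = Σ W_h² (1 − n_h/N_h) p̂_h(1−p̂_h)/(n_h−1):
  stratum Public: (1475/2275)²·(1 − 68/1475)·0.441·0.559/67 = 0.00147536
  stratum Private: (800/2275)²·(1 − 68/800)·0.265·0.735/67 = 0.000328925
V̂(p̂_st) = 0.00180429; SE = √V̂ = 0.0424769

p̂_st ≈ 0.3791, SE ≈ 0.0425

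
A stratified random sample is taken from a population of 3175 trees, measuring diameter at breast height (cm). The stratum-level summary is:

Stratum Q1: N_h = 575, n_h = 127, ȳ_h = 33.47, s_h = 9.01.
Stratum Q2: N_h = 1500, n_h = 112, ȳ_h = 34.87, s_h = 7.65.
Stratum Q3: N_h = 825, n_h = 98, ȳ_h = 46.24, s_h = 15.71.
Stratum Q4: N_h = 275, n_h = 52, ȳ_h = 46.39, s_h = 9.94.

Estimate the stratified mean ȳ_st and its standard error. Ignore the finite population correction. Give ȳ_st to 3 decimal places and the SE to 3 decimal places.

ȳ_st = Σ W_h ȳ_h = (575·33.47 + 1500·34.87 + 825·46.24 + 275·46.39)/3175 = 38.56866
V̂(ȳ_st) = Σ W_h² s_h²/n_h, with W_h = N_h/N and N = 3175:
  stratum Q1: (575/3175)²·9.01²/127 = 0.020965
  stratum Q2: (1500/3175)²·7.65²/112 = 0.116627
  stratum Q3: (825/3175)²·15.71²/98 = 0.170038
  stratum Q4: (275/3175)²·9.94²/52 = 0.0142543
V̂(ȳ_st) = 0.321885
SE(ȳ_st) = √0.321885 = 0.567349

ȳ_st ≈ 38.569, SE ≈ 0.567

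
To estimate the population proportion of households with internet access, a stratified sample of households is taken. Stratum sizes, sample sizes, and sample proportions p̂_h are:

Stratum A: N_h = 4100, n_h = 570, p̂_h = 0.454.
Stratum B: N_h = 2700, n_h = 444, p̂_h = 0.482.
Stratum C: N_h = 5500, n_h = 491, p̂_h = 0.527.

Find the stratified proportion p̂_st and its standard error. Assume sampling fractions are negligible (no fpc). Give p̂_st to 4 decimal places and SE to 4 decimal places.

N = 12300; stratum weights W_h = N_h/N.
p̂_st = Σ W_h p̂_h = (4100·0.454 + 2700·0.482 + 5500·0.527)/12300 = 0.49279
V̂(p̂_st) = Σ W_h² p̂_h(1−p̂_h)/(n_h−1):
  stratum A: (4100/12300)²·0.454·0.546/569 = 4.84054e-05
  stratum B: (2700/12300)²·0.482·0.518/443 = 2.71575e-05
  stratum C: (5500/12300)²·0.527·0.473/490 = 0.000101716
V̂(p̂_st) = 0.000177279; SE = √V̂ = 0.0133146

p̂_st ≈ 0.4928, SE ≈ 0.0133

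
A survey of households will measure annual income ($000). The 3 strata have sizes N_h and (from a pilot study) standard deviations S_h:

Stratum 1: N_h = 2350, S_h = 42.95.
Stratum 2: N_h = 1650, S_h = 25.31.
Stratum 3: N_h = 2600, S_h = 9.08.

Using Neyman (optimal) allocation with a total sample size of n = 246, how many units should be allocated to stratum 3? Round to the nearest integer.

Neyman allocation: n_h = n · N_h S_h / Σ N_i S_i, with n = 246.
  stratum 1: N_h·S_h = 2350·42.95 = 100932.50
  stratum 2: N_h·S_h = 1650·25.31 = 41761.50
  stratum 3: N_h·S_h = 2600·9.08 = 23608.00
Σ N_h S_h = 166302.00
n for stratum 3 = 246·23608.00/166302.00 = 34.922 → 35

35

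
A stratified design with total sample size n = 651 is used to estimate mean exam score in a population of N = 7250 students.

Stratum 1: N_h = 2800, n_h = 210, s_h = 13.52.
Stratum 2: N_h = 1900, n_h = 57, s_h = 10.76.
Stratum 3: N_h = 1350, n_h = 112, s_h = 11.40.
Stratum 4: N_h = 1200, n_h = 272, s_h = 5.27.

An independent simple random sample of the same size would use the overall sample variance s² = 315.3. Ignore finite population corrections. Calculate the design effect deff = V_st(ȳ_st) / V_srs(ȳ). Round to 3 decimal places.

deff ≈ 0.645

V̂(ȳ_st) = Σ W_h² s_h²/n_h, with W_h = N_h/N and N = 7250:
  stratum 1: (2800/7250)²·13.52²/210 = 0.12983
  stratum 2: (1900/7250)²·10.76²/57 = 0.139502
  stratum 3: (1350/7250)²·11.40²/112 = 0.0402331
  stratum 4: (1200/7250)²·5.27²/272 = 0.0027973
V_st = 0.312362
V_srs = s²/n = 315.3/651 = 0.484332
deff = V_st / V_srs = 0.312362/0.484332 = 0.6449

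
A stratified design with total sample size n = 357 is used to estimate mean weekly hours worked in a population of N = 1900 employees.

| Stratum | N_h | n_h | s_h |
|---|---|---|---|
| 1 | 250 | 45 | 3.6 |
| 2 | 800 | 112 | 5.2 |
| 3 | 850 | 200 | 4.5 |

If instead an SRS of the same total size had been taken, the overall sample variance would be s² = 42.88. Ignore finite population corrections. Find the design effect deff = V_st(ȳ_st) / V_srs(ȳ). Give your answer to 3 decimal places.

deff ≈ 0.567

V̂(ȳ_st) = Σ W_h² s_h²/n_h, with W_h = N_h/N and N = 1900:
  stratum 1: (250/1900)²·3.6²/45 = 0.00498615
  stratum 2: (800/1900)²·5.2²/112 = 0.0428017
  stratum 3: (850/1900)²·4.5²/200 = 0.020264
V_st = 0.0680519
V_srs = s²/n = 42.88/357 = 0.120112
deff = V_st / V_srs = 0.0680519/0.120112 = 0.5666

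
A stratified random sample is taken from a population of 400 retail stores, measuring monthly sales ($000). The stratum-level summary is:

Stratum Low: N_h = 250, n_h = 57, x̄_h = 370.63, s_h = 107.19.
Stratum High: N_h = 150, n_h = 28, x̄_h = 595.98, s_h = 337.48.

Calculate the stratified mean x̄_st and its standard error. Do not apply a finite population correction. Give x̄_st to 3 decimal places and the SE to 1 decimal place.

x̄_st ≈ 455.136, SE ≈ 25.5

x̄_st = Σ W_h x̄_h = (250·370.63 + 150·595.98)/400 = 455.13625
V̂(x̄_st) = Σ W_h² s_h²/n_h, with W_h = N_h/N and N = 400:
  stratum Low: (250/400)²·107.19²/57 = 78.7397
  stratum High: (150/400)²·337.48²/28 = 572.006
V̂(x̄_st) = 650.746
SE(x̄_st) = √650.746 = 25.5097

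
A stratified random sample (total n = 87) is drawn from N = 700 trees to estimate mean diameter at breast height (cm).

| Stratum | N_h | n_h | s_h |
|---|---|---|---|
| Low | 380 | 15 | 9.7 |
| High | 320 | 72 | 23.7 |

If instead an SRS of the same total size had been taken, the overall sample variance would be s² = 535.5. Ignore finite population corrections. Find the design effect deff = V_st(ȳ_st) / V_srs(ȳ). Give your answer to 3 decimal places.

V̂(ȳ_st) = Σ W_h² s_h²/n_h, with W_h = N_h/N and N = 700:
  stratum Low: (380/700)²·9.7²/15 = 1.84852
  stratum High: (320/700)²·23.7²/72 = 1.6303
V_st = 3.47882
V_srs = s²/n = 535.5/87 = 6.15517
deff = V_st / V_srs = 3.47882/6.15517 = 0.5652

deff ≈ 0.565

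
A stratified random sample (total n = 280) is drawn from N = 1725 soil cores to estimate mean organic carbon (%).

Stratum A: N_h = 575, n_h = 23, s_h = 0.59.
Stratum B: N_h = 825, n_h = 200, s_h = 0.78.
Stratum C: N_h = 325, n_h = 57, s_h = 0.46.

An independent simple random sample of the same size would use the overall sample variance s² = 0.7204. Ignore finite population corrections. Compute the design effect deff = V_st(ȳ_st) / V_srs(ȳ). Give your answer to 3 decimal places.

deff ≈ 0.975

V̂(ȳ_st) = Σ W_h² s_h²/n_h, with W_h = N_h/N and N = 1725:
  stratum A: (575/1725)²·0.59²/23 = 0.00168164
  stratum B: (825/1725)²·0.78²/200 = 0.000695807
  stratum C: (325/1725)²·0.46²/57 = 0.000131774
V_st = 0.00250922
V_srs = s²/n = 0.7204/280 = 0.00257286
deff = V_st / V_srs = 0.00250922/0.00257286 = 0.9753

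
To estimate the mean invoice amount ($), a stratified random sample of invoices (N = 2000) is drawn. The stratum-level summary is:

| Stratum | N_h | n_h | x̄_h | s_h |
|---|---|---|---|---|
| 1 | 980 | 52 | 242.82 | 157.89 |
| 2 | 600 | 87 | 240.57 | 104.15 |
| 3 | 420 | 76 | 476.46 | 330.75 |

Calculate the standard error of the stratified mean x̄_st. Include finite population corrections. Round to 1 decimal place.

SE(x̄_st) ≈ 13.1

V̂(x̄_st) = Σ W_h² (1 − n_h/N_h) s_h²/n_h, with W_h = N_h/N and N = 2000:
  stratum 1: (980/2000)²·(1 − 52/980)·157.89²/52 = 108.998
  stratum 2: (600/2000)²·(1 − 87/600)·104.15²/87 = 9.59418
  stratum 3: (420/2000)²·(1 − 76/420)·330.75²/76 = 51.9917
V̂(x̄_st) = 170.584
SE(x̄_st) = √170.584 = 13.0608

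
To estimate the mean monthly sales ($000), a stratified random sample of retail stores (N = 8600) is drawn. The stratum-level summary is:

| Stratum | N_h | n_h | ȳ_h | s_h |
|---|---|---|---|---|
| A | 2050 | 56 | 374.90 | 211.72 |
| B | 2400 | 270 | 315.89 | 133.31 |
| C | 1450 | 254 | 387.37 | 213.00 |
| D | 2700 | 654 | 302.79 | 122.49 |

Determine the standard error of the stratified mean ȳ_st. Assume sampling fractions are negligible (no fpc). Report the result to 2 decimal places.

SE(ȳ_st) ≈ 7.61

V̂(ȳ_st) = Σ W_h² s_h²/n_h, with W_h = N_h/N and N = 8600:
  stratum A: (2050/8600)²·211.72²/56 = 45.4827
  stratum B: (2400/8600)²·133.31²/270 = 5.1261
  stratum C: (1450/8600)²·213.00²/254 = 5.07767
  stratum D: (2700/8600)²·122.49²/654 = 2.26128
V̂(ȳ_st) = 57.9478
SE(ȳ_st) = √57.9478 = 7.61234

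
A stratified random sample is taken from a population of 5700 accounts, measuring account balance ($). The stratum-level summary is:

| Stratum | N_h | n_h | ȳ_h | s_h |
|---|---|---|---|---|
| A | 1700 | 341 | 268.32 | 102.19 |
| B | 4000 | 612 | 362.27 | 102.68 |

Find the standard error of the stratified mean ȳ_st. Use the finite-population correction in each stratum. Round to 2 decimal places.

V̂(ȳ_st) = Σ W_h² (1 − n_h/N_h) s_h²/n_h, with W_h = N_h/N and N = 5700:
  stratum A: (1700/5700)²·(1 − 341/1700)·102.19²/341 = 2.17761
  stratum B: (4000/5700)²·(1 − 612/4000)·102.68²/612 = 7.18578
V̂(ȳ_st) = 9.3634
SE(ȳ_st) = √9.3634 = 3.05997

SE(ȳ_st) ≈ 3.06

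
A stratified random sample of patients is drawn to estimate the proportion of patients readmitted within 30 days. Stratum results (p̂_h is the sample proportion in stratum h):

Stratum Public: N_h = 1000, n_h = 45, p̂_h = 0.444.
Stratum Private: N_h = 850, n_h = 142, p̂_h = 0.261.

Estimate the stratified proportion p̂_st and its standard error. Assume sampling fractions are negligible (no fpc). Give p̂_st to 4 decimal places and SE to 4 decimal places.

p̂_st ≈ 0.3599, SE ≈ 0.0439

N = 1850; stratum weights W_h = N_h/N.
p̂_st = Σ W_h p̂_h = (1000·0.444 + 850·0.261)/1850 = 0.35992
V̂(p̂_st) = Σ W_h² p̂_h(1−p̂_h)/(n_h−1):
  stratum Public: (1000/1850)²·0.444·0.556/44 = 0.00163931
  stratum Private: (850/1850)²·0.261·0.739/141 = 0.000288775
V̂(p̂_st) = 0.00192809; SE = √V̂ = 0.04391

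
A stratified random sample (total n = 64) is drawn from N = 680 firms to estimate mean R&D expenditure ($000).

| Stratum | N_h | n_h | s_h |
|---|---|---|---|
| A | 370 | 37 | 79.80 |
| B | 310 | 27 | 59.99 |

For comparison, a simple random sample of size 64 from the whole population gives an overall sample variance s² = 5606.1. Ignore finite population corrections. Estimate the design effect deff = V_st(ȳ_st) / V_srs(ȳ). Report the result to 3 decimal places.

V̂(ȳ_st) = Σ W_h² s_h²/n_h, with W_h = N_h/N and N = 680:
  stratum A: (370/680)²·79.80²/37 = 50.9553
  stratum B: (310/680)²·59.99²/27 = 27.7013
V_st = 78.6566
V_srs = s²/n = 5606.1/64 = 87.5953
deff = V_st / V_srs = 78.6566/87.5953 = 0.8980

deff ≈ 0.898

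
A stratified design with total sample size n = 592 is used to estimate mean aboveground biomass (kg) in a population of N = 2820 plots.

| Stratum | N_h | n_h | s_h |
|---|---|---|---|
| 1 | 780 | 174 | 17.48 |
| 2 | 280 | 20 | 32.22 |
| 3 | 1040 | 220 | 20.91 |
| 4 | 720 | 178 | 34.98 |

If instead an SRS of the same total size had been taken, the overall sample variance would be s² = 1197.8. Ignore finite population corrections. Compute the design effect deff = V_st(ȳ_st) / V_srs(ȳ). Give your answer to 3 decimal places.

deff ≈ 0.674

V̂(ȳ_st) = Σ W_h² s_h²/n_h, with W_h = N_h/N and N = 2820:
  stratum 1: (780/2820)²·17.48²/174 = 0.134346
  stratum 2: (280/2820)²·32.22²/20 = 0.511728
  stratum 3: (1040/2820)²·20.91²/220 = 0.270305
  stratum 4: (720/2820)²·34.98²/178 = 0.448112
V_st = 1.36449
V_srs = s²/n = 1197.8/592 = 2.02331
deff = V_st / V_srs = 1.36449/2.02331 = 0.6744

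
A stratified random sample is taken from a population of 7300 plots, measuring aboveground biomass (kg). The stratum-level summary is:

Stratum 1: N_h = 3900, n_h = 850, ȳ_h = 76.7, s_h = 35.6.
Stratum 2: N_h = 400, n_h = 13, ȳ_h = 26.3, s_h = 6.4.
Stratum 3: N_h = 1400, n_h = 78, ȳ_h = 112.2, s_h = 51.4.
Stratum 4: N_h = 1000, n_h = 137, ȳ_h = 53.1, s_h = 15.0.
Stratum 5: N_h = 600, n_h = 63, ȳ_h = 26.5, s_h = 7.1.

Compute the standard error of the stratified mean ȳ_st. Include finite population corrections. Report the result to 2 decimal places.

V̂(ȳ_st) = Σ W_h² (1 − n_h/N_h) s_h²/n_h, with W_h = N_h/N and N = 7300:
  stratum 1: (3900/7300)²·(1 − 850/3900)·35.6²/850 = 0.332813
  stratum 2: (400/7300)²·(1 − 13/400)·6.4²/13 = 0.00915254
  stratum 3: (1400/7300)²·(1 − 78/1400)·51.4²/78 = 1.17637
  stratum 4: (1000/7300)²·(1 − 137/1000)·15.0²/137 = 0.0265967
  stratum 5: (600/7300)²·(1 − 63/600)·7.1²/63 = 0.00483789
V̂(ȳ_st) = 1.54977
SE(ȳ_st) = √1.54977 = 1.2449

SE(ȳ_st) ≈ 1.24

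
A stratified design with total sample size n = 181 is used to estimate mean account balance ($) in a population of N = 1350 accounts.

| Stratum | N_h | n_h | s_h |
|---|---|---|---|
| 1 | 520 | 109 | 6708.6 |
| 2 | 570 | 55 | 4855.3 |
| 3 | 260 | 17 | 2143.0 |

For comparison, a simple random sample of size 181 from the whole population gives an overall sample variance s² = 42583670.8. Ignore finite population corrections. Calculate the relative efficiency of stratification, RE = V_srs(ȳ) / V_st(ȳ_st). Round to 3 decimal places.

RE ≈ 1.593

V̂(ȳ_st) = Σ W_h² s_h²/n_h, with W_h = N_h/N and N = 1350:
  stratum 1: (520/1350)²·6708.6²/109 = 61259.9
  stratum 2: (570/1350)²·4855.3²/55 = 76410.3
  stratum 3: (260/1350)²·2143.0²/17 = 10020.2
V_st = 147690
V_srs = s²/n = 42583670.8/181 = 235269
Relative efficiency = V_srs / V_st = 235269/147690 = 1.5930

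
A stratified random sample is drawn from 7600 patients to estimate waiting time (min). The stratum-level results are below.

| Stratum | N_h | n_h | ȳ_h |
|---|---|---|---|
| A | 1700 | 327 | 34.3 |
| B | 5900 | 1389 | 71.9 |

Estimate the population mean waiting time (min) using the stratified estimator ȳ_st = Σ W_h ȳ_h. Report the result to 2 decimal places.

ȳ_st ≈ 63.49

N = Σ N_h = 7600. Stratum weights W_h = N_h/N.
ȳ_st = (1700·34.3 + 5900·71.9) / 7600 = 63.4895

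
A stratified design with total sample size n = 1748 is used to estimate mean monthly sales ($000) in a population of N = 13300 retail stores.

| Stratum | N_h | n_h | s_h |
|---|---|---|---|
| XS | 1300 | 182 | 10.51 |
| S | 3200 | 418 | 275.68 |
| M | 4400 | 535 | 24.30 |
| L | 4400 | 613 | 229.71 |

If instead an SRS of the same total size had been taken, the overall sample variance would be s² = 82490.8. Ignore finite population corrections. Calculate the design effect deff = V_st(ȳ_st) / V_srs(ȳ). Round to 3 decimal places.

deff ≈ 0.425

V̂(ȳ_st) = Σ W_h² s_h²/n_h, with W_h = N_h/N and N = 13300:
  stratum XS: (1300/13300)²·10.51²/182 = 0.00579852
  stratum S: (3200/13300)²·275.68²/418 = 10.5252
  stratum M: (4400/13300)²·24.30²/535 = 0.120798
  stratum L: (4400/13300)²·229.71²/613 = 9.4211
V_st = 20.0729
V_srs = s²/n = 82490.8/1748 = 47.1915
deff = V_st / V_srs = 20.0729/47.1915 = 0.4253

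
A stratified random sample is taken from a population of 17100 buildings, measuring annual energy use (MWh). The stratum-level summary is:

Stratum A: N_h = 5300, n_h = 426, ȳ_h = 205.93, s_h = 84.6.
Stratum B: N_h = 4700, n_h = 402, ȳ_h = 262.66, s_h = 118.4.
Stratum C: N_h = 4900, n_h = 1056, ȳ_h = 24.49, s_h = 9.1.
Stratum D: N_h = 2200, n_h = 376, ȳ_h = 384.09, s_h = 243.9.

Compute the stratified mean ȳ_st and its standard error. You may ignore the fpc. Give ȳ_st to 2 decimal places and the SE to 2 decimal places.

ȳ_st = Σ W_h ȳ_h = (5300·205.93 + 4700·262.66 + 4900·24.49 + 2200·384.09)/17100 = 192.45205
V̂(ȳ_st) = Σ W_h² s_h²/n_h, with W_h = N_h/N and N = 17100:
  stratum A: (5300/17100)²·84.6²/426 = 1.61395
  stratum B: (4700/17100)²·118.4²/402 = 2.63439
  stratum C: (4900/17100)²·9.1²/1056 = 0.00643901
  stratum D: (2200/17100)²·243.9²/376 = 2.61872
V̂(ȳ_st) = 6.8735
SE(ȳ_st) = √6.8735 = 2.62174

ȳ_st ≈ 192.45, SE ≈ 2.62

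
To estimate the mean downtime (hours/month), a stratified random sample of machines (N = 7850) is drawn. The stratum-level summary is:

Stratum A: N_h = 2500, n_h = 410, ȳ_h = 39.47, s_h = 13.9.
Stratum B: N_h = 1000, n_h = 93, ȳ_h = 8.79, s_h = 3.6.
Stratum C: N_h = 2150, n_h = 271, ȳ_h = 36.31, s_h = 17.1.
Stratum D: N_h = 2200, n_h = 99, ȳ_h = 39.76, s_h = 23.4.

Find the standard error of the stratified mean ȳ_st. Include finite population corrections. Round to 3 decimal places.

V̂(ȳ_st) = Σ W_h² (1 − n_h/N_h) s_h²/n_h, with W_h = N_h/N and N = 7850:
  stratum A: (2500/7850)²·(1 − 410/2500)·13.9²/410 = 0.039957
  stratum B: (1000/7850)²·(1 − 93/1000)·3.6²/93 = 0.00205112
  stratum C: (2150/7850)²·(1 − 271/2150)·17.1²/271 = 0.0707374
  stratum D: (2200/7850)²·(1 − 99/2200)·23.4²/99 = 0.414864
V̂(ȳ_st) = 0.52761
SE(ȳ_st) = √0.52761 = 0.726367

SE(ȳ_st) ≈ 0.726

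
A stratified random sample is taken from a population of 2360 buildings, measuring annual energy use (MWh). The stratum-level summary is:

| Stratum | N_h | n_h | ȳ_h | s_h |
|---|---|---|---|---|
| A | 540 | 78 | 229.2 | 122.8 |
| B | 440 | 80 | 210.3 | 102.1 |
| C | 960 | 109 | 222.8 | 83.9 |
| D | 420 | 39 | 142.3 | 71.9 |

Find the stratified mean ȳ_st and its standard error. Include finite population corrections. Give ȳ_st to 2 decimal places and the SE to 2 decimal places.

ȳ_st ≈ 207.61, SE ≈ 5.06

ȳ_st = Σ W_h ȳ_h = (540·229.2 + 440·210.3 + 960·222.8 + 420·142.3)/2360 = 207.60763
V̂(ȳ_st) = Σ W_h² (1 − n_h/N_h) s_h²/n_h, with W_h = N_h/N and N = 2360:
  stratum A: (540/2360)²·(1 − 78/540)·122.8²/78 = 8.65992
  stratum B: (440/2360)²·(1 − 80/440)·102.1²/80 = 3.70589
  stratum C: (960/2360)²·(1 − 109/960)·83.9²/109 = 9.47271
  stratum D: (420/2360)²·(1 − 39/420)·71.9²/39 = 3.80841
V̂(ȳ_st) = 25.6469
SE(ȳ_st) = √25.6469 = 5.06428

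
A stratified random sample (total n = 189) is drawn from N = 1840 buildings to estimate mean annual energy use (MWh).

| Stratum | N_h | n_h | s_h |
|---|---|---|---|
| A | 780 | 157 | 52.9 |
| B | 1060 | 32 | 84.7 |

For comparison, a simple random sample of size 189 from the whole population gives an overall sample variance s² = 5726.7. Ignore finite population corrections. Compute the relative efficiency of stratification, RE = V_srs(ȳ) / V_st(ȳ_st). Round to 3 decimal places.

V̂(ȳ_st) = Σ W_h² s_h²/n_h, with W_h = N_h/N and N = 1840:
  stratum A: (780/1840)²·52.9²/157 = 3.20306
  stratum B: (1060/1840)²·84.7²/32 = 74.4034
V_st = 77.6065
V_srs = s²/n = 5726.7/189 = 30.3
Relative efficiency = V_srs / V_st = 30.3/77.6065 = 0.3904

RE ≈ 0.390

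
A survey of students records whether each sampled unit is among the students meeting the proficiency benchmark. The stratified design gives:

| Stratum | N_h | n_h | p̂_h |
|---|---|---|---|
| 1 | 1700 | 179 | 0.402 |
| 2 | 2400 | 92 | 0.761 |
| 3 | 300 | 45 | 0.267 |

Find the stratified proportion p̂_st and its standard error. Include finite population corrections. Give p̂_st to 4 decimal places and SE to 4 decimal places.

p̂_st ≈ 0.5886, SE ≈ 0.0277

N = 4400; stratum weights W_h = N_h/N.
p̂_st = Σ W_h p̂_h = (1700·0.402 + 2400·0.761 + 300·0.267)/4400 = 0.58861
V̂(p̂_st) = Σ W_h² (1 − n_h/N_h) p̂_h(1−p̂_h)/(n_h−1):
  stratum 1: (1700/4400)²·(1 − 179/1700)·0.402·0.598/178 = 0.000180377
  stratum 2: (2400/4400)²·(1 − 92/2400)·0.761·0.239/91 = 0.000571851
  stratum 3: (300/4400)²·(1 − 45/300)·0.267·0.733/44 = 1.75759e-05
V̂(p̂_st) = 0.000769803; SE = √V̂ = 0.0277453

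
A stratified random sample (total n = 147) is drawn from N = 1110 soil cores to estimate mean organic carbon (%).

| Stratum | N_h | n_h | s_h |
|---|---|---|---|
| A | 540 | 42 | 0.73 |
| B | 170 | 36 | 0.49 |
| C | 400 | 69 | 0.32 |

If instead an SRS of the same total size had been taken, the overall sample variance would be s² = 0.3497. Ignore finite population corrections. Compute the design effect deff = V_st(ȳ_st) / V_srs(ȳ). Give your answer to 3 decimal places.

V̂(ȳ_st) = Σ W_h² s_h²/n_h, with W_h = N_h/N and N = 1110:
  stratum A: (540/1110)²·0.73²/42 = 0.00300288
  stratum B: (170/1110)²·0.49²/36 = 0.000156438
  stratum C: (400/1110)²·0.32²/69 = 0.000192719
V_st = 0.00335204
V_srs = s²/n = 0.3497/147 = 0.00237891
deff = V_st / V_srs = 0.00335204/0.00237891 = 1.4091

deff ≈ 1.409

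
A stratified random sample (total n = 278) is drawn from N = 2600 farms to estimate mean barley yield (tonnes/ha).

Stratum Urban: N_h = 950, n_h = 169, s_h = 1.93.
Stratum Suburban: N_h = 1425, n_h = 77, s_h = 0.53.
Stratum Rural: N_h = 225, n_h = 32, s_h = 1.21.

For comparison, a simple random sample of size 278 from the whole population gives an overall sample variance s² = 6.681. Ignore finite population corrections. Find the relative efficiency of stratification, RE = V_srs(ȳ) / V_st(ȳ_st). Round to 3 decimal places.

RE ≈ 5.486

V̂(ȳ_st) = Σ W_h² s_h²/n_h, with W_h = N_h/N and N = 2600:
  stratum Urban: (950/2600)²·1.93²/169 = 0.00294258
  stratum Suburban: (1425/2600)²·0.53²/77 = 0.00109583
  stratum Rural: (225/2600)²·1.21²/32 = 0.000342641
V_st = 0.00438105
V_srs = s²/n = 6.681/278 = 0.0240324
Relative efficiency = V_srs / V_st = 0.0240324/0.00438105 = 5.4855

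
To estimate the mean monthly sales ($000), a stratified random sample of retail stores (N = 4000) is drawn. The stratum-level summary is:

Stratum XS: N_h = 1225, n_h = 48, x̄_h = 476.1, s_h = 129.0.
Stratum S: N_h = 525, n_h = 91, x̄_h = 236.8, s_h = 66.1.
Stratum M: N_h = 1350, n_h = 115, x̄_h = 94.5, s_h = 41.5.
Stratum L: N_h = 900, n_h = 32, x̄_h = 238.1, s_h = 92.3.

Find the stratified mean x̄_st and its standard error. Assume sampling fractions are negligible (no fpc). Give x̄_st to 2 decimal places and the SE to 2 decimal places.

x̄_st ≈ 262.35, SE ≈ 6.97

x̄_st = Σ W_h x̄_h = (1225·476.1 + 525·236.8 + 1350·94.5 + 900·238.1)/4000 = 262.35188
V̂(x̄_st) = Σ W_h² s_h²/n_h, with W_h = N_h/N and N = 4000:
  stratum XS: (1225/4000)²·129.0²/48 = 32.5155
  stratum S: (525/4000)²·66.1²/91 = 0.827104
  stratum M: (1350/4000)²·41.5²/115 = 1.70587
  stratum L: (900/4000)²·92.3²/32 = 13.4778
V̂(x̄_st) = 48.5263
SE(x̄_st) = √48.5263 = 6.96608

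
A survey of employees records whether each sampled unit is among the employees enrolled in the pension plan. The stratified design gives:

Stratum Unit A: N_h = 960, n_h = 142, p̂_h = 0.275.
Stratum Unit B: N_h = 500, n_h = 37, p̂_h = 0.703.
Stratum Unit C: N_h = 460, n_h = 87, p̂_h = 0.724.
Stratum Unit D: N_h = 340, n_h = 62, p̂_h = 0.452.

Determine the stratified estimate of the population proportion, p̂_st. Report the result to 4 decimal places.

N = 2260; stratum weights W_h = N_h/N.
p̂_st = Σ W_h p̂_h = (960·0.275 + 500·0.703 + 460·0.724 + 340·0.452)/2260 = 0.48771

p̂_st ≈ 0.4877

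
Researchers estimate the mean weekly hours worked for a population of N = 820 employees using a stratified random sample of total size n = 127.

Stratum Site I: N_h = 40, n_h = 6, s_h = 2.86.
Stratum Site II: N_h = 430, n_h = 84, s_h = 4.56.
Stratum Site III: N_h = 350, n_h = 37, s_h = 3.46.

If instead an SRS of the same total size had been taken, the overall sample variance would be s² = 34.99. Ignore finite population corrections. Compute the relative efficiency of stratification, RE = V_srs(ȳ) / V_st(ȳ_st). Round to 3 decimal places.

RE ≈ 2.115

V̂(ȳ_st) = Σ W_h² s_h²/n_h, with W_h = N_h/N and N = 820:
  stratum Site I: (40/820)²·2.86²/6 = 0.00324394
  stratum Site II: (430/820)²·4.56²/84 = 0.0680706
  stratum Site III: (350/820)²·3.46²/37 = 0.0589466
V_st = 0.130261
V_srs = s²/n = 34.99/127 = 0.275512
Relative efficiency = V_srs / V_st = 0.275512/0.130261 = 2.1151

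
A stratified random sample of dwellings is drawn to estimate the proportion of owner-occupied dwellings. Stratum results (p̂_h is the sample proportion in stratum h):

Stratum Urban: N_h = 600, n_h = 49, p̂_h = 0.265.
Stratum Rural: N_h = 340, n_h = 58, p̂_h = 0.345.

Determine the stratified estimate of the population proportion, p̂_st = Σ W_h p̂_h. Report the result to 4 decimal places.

N = 940; stratum weights W_h = N_h/N.
p̂_st = Σ W_h p̂_h = (600·0.265 + 340·0.345)/940 = 0.29394

p̂_st ≈ 0.2939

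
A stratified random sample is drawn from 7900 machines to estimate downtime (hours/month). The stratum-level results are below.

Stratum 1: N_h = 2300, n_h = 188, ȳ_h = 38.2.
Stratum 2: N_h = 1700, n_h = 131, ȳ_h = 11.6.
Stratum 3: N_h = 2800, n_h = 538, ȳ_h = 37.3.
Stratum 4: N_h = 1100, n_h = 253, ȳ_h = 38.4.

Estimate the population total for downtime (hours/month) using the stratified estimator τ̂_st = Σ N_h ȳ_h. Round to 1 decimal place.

τ̂_st ≈ 254260.0

τ̂_st = Σ N_h ȳ_h = 2300·38.2 + 1700·11.6 + 2800·37.3 + 1100·38.4 = 254260.0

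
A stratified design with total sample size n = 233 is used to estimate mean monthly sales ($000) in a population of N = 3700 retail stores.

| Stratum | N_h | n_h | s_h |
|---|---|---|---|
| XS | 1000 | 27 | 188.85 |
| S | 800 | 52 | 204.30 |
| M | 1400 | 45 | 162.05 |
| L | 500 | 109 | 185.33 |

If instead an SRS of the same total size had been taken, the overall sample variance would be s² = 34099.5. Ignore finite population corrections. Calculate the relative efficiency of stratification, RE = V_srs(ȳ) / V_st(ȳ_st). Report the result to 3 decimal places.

V̂(ȳ_st) = Σ W_h² s_h²/n_h, with W_h = N_h/N and N = 3700:
  stratum XS: (1000/3700)²·188.85²/27 = 96.4865
  stratum S: (800/3700)²·204.30²/52 = 37.5241
  stratum M: (1400/3700)²·162.05²/45 = 83.5484
  stratum L: (500/3700)²·185.33²/109 = 5.75442
V_st = 223.313
V_srs = s²/n = 34099.5/233 = 146.35
Relative efficiency = V_srs / V_st = 146.35/223.313 = 0.6554

RE ≈ 0.655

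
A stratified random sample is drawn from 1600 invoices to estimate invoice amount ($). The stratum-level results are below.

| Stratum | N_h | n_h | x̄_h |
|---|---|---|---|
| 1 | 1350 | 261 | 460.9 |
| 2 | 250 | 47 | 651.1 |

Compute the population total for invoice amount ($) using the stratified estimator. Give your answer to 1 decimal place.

τ̂_st = Σ N_h x̄_h = 1350·460.9 + 250·651.1 = 784990.0

τ̂_st ≈ 784990.0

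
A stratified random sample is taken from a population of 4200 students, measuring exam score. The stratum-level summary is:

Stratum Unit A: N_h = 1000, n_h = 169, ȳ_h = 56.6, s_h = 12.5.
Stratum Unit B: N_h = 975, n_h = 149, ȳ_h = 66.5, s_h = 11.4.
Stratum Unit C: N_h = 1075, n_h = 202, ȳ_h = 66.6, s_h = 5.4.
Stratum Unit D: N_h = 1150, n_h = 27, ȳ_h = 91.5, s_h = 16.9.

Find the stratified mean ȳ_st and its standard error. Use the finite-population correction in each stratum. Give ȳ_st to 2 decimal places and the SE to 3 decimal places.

ȳ_st = Σ W_h ȳ_h = (1000·56.6 + 975·66.5 + 1075·66.6 + 1150·91.5)/4200 = 71.01369
V̂(ȳ_st) = Σ W_h² (1 − n_h/N_h) s_h²/n_h, with W_h = N_h/N and N = 4200:
  stratum Unit A: (1000/4200)²·(1 − 169/1000)·12.5²/169 = 0.0435548
  stratum Unit B: (975/4200)²·(1 − 149/975)·11.4²/149 = 0.0398208
  stratum Unit C: (1075/4200)²·(1 − 202/1075)·5.4²/202 = 0.00767998
  stratum Unit D: (1150/4200)²·(1 − 27/1150)·16.9²/27 = 0.774442
V̂(ȳ_st) = 0.865497
SE(ȳ_st) = √0.865497 = 0.930321

ȳ_st ≈ 71.01, SE ≈ 0.930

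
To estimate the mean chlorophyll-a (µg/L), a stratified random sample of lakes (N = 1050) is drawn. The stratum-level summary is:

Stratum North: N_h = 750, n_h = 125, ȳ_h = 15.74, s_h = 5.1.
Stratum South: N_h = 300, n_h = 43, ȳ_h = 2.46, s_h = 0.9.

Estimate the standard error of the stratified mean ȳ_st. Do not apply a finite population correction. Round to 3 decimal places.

V̂(ȳ_st) = Σ W_h² s_h²/n_h, with W_h = N_h/N and N = 1050:
  stratum North: (750/1050)²·5.1²/125 = 0.106163
  stratum South: (300/1050)²·0.9²/43 = 0.00153773
V̂(ȳ_st) = 0.107701
SE(ȳ_st) = √0.107701 = 0.328178

SE(ȳ_st) ≈ 0.328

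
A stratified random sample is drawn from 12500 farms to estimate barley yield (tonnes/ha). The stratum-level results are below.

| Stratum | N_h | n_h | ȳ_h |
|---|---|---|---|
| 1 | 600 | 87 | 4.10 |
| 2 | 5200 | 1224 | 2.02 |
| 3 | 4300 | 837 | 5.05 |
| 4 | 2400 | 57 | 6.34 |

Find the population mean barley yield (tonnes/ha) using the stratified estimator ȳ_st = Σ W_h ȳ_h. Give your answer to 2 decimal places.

N = Σ N_h = 12500. Stratum weights W_h = N_h/N.
ȳ_st = (600·4.10 + 5200·2.02 + 4300·5.05 + 2400·6.34) / 12500 = 3.9916

ȳ_st ≈ 3.99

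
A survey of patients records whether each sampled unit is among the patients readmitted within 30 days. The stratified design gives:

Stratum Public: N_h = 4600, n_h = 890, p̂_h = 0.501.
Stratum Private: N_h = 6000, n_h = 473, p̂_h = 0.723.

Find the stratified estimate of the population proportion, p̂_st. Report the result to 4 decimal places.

N = 10600; stratum weights W_h = N_h/N.
p̂_st = Σ W_h p̂_h = (4600·0.501 + 6000·0.723)/10600 = 0.62666

p̂_st ≈ 0.6267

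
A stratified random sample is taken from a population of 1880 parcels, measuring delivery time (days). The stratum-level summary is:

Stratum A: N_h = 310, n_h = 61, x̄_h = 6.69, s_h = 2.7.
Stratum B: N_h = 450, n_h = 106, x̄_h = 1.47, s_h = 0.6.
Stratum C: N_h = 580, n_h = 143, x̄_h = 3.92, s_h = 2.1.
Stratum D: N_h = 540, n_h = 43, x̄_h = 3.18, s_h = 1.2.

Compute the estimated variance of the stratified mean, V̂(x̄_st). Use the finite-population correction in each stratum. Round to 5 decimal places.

V̂(x̄_st) = Σ W_h² (1 − n_h/N_h) s_h²/n_h, with W_h = N_h/N and N = 1880:
  stratum A: (310/1880)²·(1 − 61/310)·2.7²/61 = 0.00261002
  stratum B: (450/1880)²·(1 − 106/450)·0.6²/106 = 0.000148748
  stratum C: (580/1880)²·(1 − 143/580)·2.1²/143 = 0.00221155
  stratum D: (540/1880)²·(1 − 43/540)·1.2²/43 = 0.0025429
V̂(x̄_st) = 0.00751321

V̂(x̄_st) ≈ 0.00751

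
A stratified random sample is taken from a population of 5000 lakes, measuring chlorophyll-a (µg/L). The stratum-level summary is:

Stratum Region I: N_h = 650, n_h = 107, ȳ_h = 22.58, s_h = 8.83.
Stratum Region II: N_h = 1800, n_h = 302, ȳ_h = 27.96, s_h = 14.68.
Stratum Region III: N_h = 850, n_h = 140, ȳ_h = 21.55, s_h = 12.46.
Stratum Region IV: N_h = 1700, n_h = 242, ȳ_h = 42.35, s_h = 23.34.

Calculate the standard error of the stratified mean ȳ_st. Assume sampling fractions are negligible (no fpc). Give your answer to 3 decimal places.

V̂(ȳ_st) = Σ W_h² s_h²/n_h, with W_h = N_h/N and N = 5000:
  stratum Region I: (650/5000)²·8.83²/107 = 0.0123147
  stratum Region II: (1800/5000)²·14.68²/302 = 0.0924805
  stratum Region III: (850/5000)²·12.46²/140 = 0.0320484
  stratum Region IV: (1700/5000)²·23.34²/242 = 0.260222
V̂(ȳ_st) = 0.397066
SE(ȳ_st) = √0.397066 = 0.630131

SE(ȳ_st) ≈ 0.630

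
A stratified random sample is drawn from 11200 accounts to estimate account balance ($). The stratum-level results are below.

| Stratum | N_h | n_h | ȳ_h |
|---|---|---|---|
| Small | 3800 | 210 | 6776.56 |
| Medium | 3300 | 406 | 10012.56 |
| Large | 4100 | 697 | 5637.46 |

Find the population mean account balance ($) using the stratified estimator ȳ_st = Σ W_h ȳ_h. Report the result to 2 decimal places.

ȳ_st ≈ 7313.03

N = Σ N_h = 11200. Stratum weights W_h = N_h/N.
ȳ_st = (3800·6776.56 + 3300·10012.56 + 4100·5637.46) / 11200 = 7313.0323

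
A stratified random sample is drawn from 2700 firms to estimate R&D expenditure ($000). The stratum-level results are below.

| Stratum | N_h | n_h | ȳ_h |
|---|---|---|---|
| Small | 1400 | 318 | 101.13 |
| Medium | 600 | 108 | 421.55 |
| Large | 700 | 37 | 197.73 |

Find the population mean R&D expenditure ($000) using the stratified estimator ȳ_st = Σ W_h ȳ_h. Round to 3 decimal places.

ȳ_st ≈ 197.379

N = Σ N_h = 2700. Stratum weights W_h = N_h/N.
ȳ_st = (1400·101.13 + 600·421.55 + 700·197.73) / 2700 = 197.37889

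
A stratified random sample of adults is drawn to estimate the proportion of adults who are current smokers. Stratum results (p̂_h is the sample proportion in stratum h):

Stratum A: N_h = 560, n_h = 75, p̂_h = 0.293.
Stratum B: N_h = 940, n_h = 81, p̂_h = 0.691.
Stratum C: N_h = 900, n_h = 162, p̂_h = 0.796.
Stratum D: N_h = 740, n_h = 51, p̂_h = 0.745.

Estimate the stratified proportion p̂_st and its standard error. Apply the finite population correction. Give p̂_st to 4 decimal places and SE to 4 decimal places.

p̂_st ≈ 0.6628, SE ≈ 0.0237

N = 3140; stratum weights W_h = N_h/N.
p̂_st = Σ W_h p̂_h = (560·0.293 + 940·0.691 + 900·0.796 + 740·0.745)/3140 = 0.66284
V̂(p̂_st) = Σ W_h² (1 − n_h/N_h) p̂_h(1−p̂_h)/(n_h−1):
  stratum A: (560/3140)²·(1 − 75/560)·0.293·0.707/74 = 7.71127e-05
  stratum B: (940/3140)²·(1 − 81/940)·0.691·0.309/80 = 0.000218579
  stratum C: (900/3140)²·(1 − 162/900)·0.796·0.204/161 = 6.79449e-05
  stratum D: (740/3140)²·(1 − 51/740)·0.745·0.255/50 = 0.00019648
V̂(p̂_st) = 0.000560116; SE = √V̂ = 0.0236668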